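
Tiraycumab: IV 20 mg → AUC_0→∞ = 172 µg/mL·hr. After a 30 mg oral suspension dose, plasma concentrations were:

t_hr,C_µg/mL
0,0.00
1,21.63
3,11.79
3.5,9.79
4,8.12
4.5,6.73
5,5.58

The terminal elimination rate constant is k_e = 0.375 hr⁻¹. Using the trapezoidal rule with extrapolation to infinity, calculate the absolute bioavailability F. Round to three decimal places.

Trapezoidal AUC_0→5 (oral suspension):
  [0→1]: (0.00+21.63)/2 × 1 = 10.815
  [1→3]: (21.63+11.79)/2 × 2 = 33.42
  [3→3.5]: (11.79+9.79)/2 × 0.5 = 5.395
  [3.5→4]: (9.79+8.12)/2 × 0.5 = 4.4775
  [4→4.5]: (8.12+6.73)/2 × 0.5 = 3.7125
  [4.5→5]: (6.73+5.58)/2 × 0.5 = 3.0775
  Sum = 60.8975 µg/mL·hr
Tail: C_last/k_e = 5.58/0.375 = 14.880
AUC_0→∞ (oral suspension) = 60.8975 + 14.880 = 75.7775 µg/mL·hr
F = (AUC_ev/D_ev)/(AUC_iv/D_iv) = (75.7775/30)/(172/20) = 2.52592/8.6 = 0.2937

F = 0.294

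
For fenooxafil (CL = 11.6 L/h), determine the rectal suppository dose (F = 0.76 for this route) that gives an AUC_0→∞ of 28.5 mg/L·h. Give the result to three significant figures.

Dose = 435 mg

Dose = CL × AUC_0→∞ / F
     = 11.6 × 28.5 / 0.76 = 435 mg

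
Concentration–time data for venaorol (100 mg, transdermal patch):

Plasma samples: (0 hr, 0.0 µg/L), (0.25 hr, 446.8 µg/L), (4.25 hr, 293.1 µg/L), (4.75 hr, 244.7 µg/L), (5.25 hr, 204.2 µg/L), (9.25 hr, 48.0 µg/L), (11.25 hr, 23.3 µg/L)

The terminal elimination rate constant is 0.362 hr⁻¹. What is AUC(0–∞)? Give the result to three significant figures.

AUC = 2420 µg/L·hr

Trapezoidal AUC_0→11.25:
  [0→0.25]: (0.0+446.8)/2 × 0.25 = 55.85
  [0.25→4.25]: (446.8+293.1)/2 × 4 = 1479.8
  [4.25→4.75]: (293.1+244.7)/2 × 0.5 = 134.45
  [4.75→5.25]: (244.7+204.2)/2 × 0.5 = 112.225
  [5.25→9.25]: (204.2+48.0)/2 × 4 = 504.4
  [9.25→11.25]: (48.0+23.3)/2 × 2 = 71.3
  Sum = 2358.025 µg/L·hr
Extrapolated tail: C_last / k_e = 23.3 / 0.362 = 64.365
AUC_0→∞ = 2358.025 + 64.365 = 2422.39 µg/L·hr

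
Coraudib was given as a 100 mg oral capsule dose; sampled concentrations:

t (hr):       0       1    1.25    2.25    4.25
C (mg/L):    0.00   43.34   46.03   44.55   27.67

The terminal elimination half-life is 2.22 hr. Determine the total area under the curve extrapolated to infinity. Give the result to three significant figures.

Trapezoidal AUC_0→4.25:
  [0→1]: (0.00+43.34)/2 × 1 = 21.67
  [1→1.25]: (43.34+46.03)/2 × 0.25 = 11.17125
  [1.25→2.25]: (46.03+44.55)/2 × 1 = 45.29
  [2.25→4.25]: (44.55+27.67)/2 × 2 = 72.22
  Sum = 150.35125 mg/L·hr
k_e = ln2 / t½ = 0.693147 / 2.22 = 0.3122 hr^-1
Extrapolated tail: C_last / k_e = 27.67 / 0.3122 = 88.629
AUC_0→∞ = 150.35125 + 88.629 = 238.98025 mg/L·hr

AUC = 239 mg/L·hr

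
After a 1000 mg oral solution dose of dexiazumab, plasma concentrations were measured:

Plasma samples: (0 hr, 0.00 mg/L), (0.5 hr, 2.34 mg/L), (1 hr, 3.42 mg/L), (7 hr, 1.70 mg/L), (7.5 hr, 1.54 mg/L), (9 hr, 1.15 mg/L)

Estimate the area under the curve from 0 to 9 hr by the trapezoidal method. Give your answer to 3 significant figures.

AUC = 20.2 mg/L·hr

Trapezoidal AUC_0→9:
  [0→0.5]: (0.00+2.34)/2 × 0.5 = 0.585
  [0.5→1]: (2.34+3.42)/2 × 0.5 = 1.44
  [1→7]: (3.42+1.70)/2 × 6 = 15.36
  [7→7.5]: (1.70+1.54)/2 × 0.5 = 0.81
  [7.5→9]: (1.54+1.15)/2 × 1.5 = 2.0175
  Sum = 20.2125 mg/L·hr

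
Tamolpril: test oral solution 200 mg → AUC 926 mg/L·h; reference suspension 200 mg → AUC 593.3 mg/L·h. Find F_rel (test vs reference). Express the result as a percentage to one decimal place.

F_rel = (AUC_test/D_test) / (AUC_ref/D_ref)
      = (926/200) / (593.3/200)
      = 4.63 / 2.9665 = 1.5608 = 156.08%

F_rel = 156.1%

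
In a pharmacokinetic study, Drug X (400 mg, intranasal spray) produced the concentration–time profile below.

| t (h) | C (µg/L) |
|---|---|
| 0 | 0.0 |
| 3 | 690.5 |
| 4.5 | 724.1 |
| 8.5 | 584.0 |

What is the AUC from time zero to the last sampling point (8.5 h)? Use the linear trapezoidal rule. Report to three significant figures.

Trapezoidal AUC_0→8.5:
  [0→3]: (0.0+690.5)/2 × 3 = 1035.75
  [3→4.5]: (690.5+724.1)/2 × 1.5 = 1060.95
  [4.5→8.5]: (724.1+584.0)/2 × 4 = 2616.2
  Sum = 4712.9 µg/L·h

AUC = 4710 µg/L·h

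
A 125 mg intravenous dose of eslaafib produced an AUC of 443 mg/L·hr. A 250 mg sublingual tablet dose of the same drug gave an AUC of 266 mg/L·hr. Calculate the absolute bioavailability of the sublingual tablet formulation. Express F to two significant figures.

F = (AUC_ev / D_ev) / (AUC_iv / D_iv)
  = (266/250) / (443/125)
  = 1.064 / 3.544 = 0.3002

F = 0.30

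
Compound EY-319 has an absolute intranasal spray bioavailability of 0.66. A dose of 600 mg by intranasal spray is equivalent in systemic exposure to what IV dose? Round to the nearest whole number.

Systemic exposure from an extravascular dose = F × D_ev, so the equivalent IV dose is F × D_ev.
D_iv = F × D_ev = 0.66 × 600 = 396 mg

D_iv = 396 mg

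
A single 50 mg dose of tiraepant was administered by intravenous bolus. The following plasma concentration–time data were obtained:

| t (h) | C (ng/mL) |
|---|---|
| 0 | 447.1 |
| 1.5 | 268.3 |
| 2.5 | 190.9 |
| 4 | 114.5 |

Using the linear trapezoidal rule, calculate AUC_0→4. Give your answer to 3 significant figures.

AUC = 995 ng/mL·h

Trapezoidal AUC_0→4:
  [0→1.5]: (447.1+268.3)/2 × 1.5 = 536.55
  [1.5→2.5]: (268.3+190.9)/2 × 1 = 229.6
  [2.5→4]: (190.9+114.5)/2 × 1.5 = 229.05
  Sum = 995.2 ng/mL·h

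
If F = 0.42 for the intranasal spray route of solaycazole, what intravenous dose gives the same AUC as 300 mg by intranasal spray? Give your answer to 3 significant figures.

Systemic exposure from an extravascular dose = F × D_ev, so the equivalent IV dose is F × D_ev.
D_iv = F × D_ev = 0.42 × 300 = 126 mg

D_iv = 126 mg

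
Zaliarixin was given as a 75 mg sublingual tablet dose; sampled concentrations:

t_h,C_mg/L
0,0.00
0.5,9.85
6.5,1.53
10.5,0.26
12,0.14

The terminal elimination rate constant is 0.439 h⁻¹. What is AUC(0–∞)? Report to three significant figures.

AUC = 40.8 mg/L·h

Trapezoidal AUC_0→12:
  [0→0.5]: (0.00+9.85)/2 × 0.5 = 2.4625
  [0.5→6.5]: (9.85+1.53)/2 × 6 = 34.14
  [6.5→10.5]: (1.53+0.26)/2 × 4 = 3.58
  [10.5→12]: (0.26+0.14)/2 × 1.5 = 0.3
  Sum = 40.4825 mg/L·h
Extrapolated tail: C_last / k_e = 0.14 / 0.439 = 0.319
AUC_0→∞ = 40.4825 + 0.319 = 40.8015 mg/L·h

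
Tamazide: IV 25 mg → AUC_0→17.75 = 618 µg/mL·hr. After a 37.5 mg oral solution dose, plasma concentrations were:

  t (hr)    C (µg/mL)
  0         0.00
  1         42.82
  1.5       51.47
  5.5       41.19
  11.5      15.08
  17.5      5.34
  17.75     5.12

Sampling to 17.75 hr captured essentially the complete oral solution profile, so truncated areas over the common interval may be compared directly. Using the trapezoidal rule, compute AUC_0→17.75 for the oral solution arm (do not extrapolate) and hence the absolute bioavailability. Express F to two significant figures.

Trapezoidal AUC_0→17.75 (oral solution):
  [0→1]: (0.00+42.82)/2 × 1 = 21.41
  [1→1.5]: (42.82+51.47)/2 × 0.5 = 23.5725
  [1.5→5.5]: (51.47+41.19)/2 × 4 = 185.32
  [5.5→11.5]: (41.19+15.08)/2 × 6 = 168.81
  [11.5→17.5]: (15.08+5.34)/2 × 6 = 61.26
  [17.5→17.75]: (5.34+5.12)/2 × 0.25 = 1.3075
  Sum = 461.68 µg/mL·hr
F = (AUC_ev/D_ev)/(AUC_iv/D_iv) = (461.68/37.5)/(618/25) = 12.3115/24.72 = 0.4980

F = 0.50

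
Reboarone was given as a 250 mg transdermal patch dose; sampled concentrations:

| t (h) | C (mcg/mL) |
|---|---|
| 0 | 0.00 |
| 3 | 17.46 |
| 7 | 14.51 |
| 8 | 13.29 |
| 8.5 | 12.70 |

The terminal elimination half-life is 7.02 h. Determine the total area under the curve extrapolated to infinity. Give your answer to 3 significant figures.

Trapezoidal AUC_0→8.5:
  [0→3]: (0.00+17.46)/2 × 3 = 26.19
  [3→7]: (17.46+14.51)/2 × 4 = 63.94
  [7→8]: (14.51+13.29)/2 × 1 = 13.9
  [8→8.5]: (13.29+12.70)/2 × 0.5 = 6.4975
  Sum = 110.5275 mcg/mL·h
k_e = ln2 / t½ = 0.693147 / 7.02 = 0.0987 h^-1
Extrapolated tail: C_last / k_e = 12.70 / 0.0987 = 128.673
AUC_0→∞ = 110.5275 + 128.673 = 239.2005 mcg/mL·h

AUC = 239 mcg/mL·h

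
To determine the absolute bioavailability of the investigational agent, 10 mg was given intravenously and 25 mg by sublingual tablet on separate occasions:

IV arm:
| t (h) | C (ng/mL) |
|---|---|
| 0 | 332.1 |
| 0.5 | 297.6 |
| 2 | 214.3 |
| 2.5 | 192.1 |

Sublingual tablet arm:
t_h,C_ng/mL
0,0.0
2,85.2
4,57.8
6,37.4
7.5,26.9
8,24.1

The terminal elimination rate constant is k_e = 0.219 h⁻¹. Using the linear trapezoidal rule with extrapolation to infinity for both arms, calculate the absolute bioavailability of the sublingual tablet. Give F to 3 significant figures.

F = 0.130

Trapezoidal AUC_0→2.5 (IV):
  [0→0.5]: (332.1+297.6)/2 × 0.5 = 157.425
  [0.5→2]: (297.6+214.3)/2 × 1.5 = 383.925
  [2→2.5]: (214.3+192.1)/2 × 0.5 = 101.6
  Sum = 642.95 ng/mL·h
IV tail: 192.1/0.219 = 877.169; AUC_iv,0→∞ = 642.95 + 877.169 = 1520.119 ng/mL·h
Trapezoidal AUC_0→8 (sublingual tablet):
  [0→2]: (0.0+85.2)/2 × 2 = 85.2
  [2→4]: (85.2+57.8)/2 × 2 = 143.0
  [4→6]: (57.8+37.4)/2 × 2 = 95.2
  [6→7.5]: (37.4+26.9)/2 × 1.5 = 48.225
  [7.5→8]: (26.9+24.1)/2 × 0.5 = 12.75
  Sum = 384.375 ng/mL·h
sublingual tablet tail: 24.1/0.219 = 110.046; AUC_ev,0→∞ = 384.375 + 110.046 = 494.421 ng/mL·h
F = (AUC_ev/D_ev)/(AUC_iv/D_iv) = (494.421/25)/(1520.119/10) = 19.77684/152.0119 = 0.1301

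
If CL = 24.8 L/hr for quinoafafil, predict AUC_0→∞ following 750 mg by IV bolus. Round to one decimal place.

AUC_0→∞ = Dose_iv / CL
        = 750 / 24.8 = 30.2419 mg/L·hr

AUC = 30.2 mg/L·hr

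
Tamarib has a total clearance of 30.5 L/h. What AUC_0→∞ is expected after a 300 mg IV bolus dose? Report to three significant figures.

AUC = 9.84 mg/L·h

AUC_0→∞ = Dose_iv / CL
        = 300 / 30.5 = 9.83607 mg/L·h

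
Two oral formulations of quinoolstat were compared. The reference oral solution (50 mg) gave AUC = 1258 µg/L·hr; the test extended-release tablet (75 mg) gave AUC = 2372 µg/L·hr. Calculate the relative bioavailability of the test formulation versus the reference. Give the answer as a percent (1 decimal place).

F_rel = 125.7%

F_rel = (AUC_test/D_test) / (AUC_ref/D_ref)
      = (2372/75) / (1258/50)
      = 31.6267 / 25.16 = 1.2570 = 125.70%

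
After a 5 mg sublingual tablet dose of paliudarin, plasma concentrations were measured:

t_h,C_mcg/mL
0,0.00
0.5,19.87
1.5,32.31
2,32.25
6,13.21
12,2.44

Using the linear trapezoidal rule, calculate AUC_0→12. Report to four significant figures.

AUC = 185.1 mcg/mL·h

Trapezoidal AUC_0→12:
  [0→0.5]: (0.00+19.87)/2 × 0.5 = 4.9675
  [0.5→1.5]: (19.87+32.31)/2 × 1 = 26.09
  [1.5→2]: (32.31+32.25)/2 × 0.5 = 16.14
  [2→6]: (32.25+13.21)/2 × 4 = 90.92
  [6→12]: (13.21+2.44)/2 × 6 = 46.95
  Sum = 185.0675 mcg/mL·h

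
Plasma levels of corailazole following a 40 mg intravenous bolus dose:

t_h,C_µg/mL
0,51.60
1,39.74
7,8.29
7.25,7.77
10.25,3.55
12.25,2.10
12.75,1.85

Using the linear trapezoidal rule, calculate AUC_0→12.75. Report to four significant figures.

Trapezoidal AUC_0→12.75:
  [0→1]: (51.60+39.74)/2 × 1 = 45.67
  [1→7]: (39.74+8.29)/2 × 6 = 144.09
  [7→7.25]: (8.29+7.77)/2 × 0.25 = 2.0075
  [7.25→10.25]: (7.77+3.55)/2 × 3 = 16.98
  [10.25→12.25]: (3.55+2.10)/2 × 2 = 5.65
  [12.25→12.75]: (2.10+1.85)/2 × 0.5 = 0.9875
  Sum = 215.385 µg/mL·h

AUC = 215.4 µg/mL·h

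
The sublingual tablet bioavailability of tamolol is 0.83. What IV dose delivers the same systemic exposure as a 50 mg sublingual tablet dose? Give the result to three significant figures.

D_iv = 41.5 mg

Systemic exposure from an extravascular dose = F × D_ev, so the equivalent IV dose is F × D_ev.
D_iv = F × D_ev = 0.83 × 50 = 41.5 mg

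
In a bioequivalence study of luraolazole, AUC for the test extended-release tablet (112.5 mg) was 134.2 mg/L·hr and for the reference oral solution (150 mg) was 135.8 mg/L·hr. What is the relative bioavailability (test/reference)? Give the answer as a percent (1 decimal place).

F_rel = (AUC_test/D_test) / (AUC_ref/D_ref)
      = (134.2/112.5) / (135.8/150)
      = 1.19289 / 0.905333 = 1.3176 = 131.76%

F_rel = 131.8%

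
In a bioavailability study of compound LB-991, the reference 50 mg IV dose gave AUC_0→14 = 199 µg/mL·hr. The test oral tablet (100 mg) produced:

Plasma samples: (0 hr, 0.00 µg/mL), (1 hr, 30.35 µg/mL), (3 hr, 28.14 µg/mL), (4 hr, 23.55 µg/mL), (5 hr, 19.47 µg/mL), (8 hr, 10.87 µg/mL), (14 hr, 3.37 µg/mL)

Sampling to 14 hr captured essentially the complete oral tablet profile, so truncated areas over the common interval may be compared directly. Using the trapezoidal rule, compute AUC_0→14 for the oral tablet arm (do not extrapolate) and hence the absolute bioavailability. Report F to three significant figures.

F = 0.526

Trapezoidal AUC_0→14 (oral tablet):
  [0→1]: (0.00+30.35)/2 × 1 = 15.175
  [1→3]: (30.35+28.14)/2 × 2 = 58.49
  [3→4]: (28.14+23.55)/2 × 1 = 25.845
  [4→5]: (23.55+19.47)/2 × 1 = 21.51
  [5→8]: (19.47+10.87)/2 × 3 = 45.51
  [8→14]: (10.87+3.37)/2 × 6 = 42.72
  Sum = 209.25 µg/mL·hr
F = (AUC_ev/D_ev)/(AUC_iv/D_iv) = (209.25/100)/(199/50) = 2.0925/3.98 = 0.5258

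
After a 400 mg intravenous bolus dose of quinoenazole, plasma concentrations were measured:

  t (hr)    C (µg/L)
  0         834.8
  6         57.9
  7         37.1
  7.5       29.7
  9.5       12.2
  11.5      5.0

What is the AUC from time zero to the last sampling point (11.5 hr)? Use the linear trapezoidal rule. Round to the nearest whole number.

AUC = 2801 µg/L·hr

Trapezoidal AUC_0→11.5:
  [0→6]: (834.8+57.9)/2 × 6 = 2678.1
  [6→7]: (57.9+37.1)/2 × 1 = 47.5
  [7→7.5]: (37.1+29.7)/2 × 0.5 = 16.7
  [7.5→9.5]: (29.7+12.2)/2 × 2 = 41.9
  [9.5→11.5]: (12.2+5.0)/2 × 2 = 17.2
  Sum = 2801.4 µg/L·hr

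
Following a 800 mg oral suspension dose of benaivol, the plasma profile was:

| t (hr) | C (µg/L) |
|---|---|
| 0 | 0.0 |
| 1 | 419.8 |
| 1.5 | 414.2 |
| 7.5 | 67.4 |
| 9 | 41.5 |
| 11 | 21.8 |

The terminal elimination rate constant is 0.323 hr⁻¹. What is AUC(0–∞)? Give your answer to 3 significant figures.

Trapezoidal AUC_0→11:
  [0→1]: (0.0+419.8)/2 × 1 = 209.9
  [1→1.5]: (419.8+414.2)/2 × 0.5 = 208.5
  [1.5→7.5]: (414.2+67.4)/2 × 6 = 1444.8
  [7.5→9]: (67.4+41.5)/2 × 1.5 = 81.675
  [9→11]: (41.5+21.8)/2 × 2 = 63.3
  Sum = 2008.175 µg/L·hr
Extrapolated tail: C_last / k_e = 21.8 / 0.323 = 67.492
AUC_0→∞ = 2008.175 + 67.492 = 2075.667 µg/L·hr

AUC = 2080 µg/L·hr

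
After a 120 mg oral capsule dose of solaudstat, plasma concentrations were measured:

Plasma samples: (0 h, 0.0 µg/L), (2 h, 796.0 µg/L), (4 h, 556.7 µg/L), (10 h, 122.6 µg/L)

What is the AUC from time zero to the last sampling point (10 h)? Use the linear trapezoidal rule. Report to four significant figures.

Trapezoidal AUC_0→10:
  [0→2]: (0.0+796.0)/2 × 2 = 796.0
  [2→4]: (796.0+556.7)/2 × 2 = 1352.7
  [4→10]: (556.7+122.6)/2 × 6 = 2037.9
  Sum = 4186.6 µg/L·h

AUC = 4187 µg/L·h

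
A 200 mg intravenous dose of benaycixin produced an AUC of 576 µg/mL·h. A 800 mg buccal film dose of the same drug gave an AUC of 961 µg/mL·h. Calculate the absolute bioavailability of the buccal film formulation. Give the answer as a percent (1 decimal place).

F = 41.7%

F = (AUC_ev / D_ev) / (AUC_iv / D_iv)
  = (961/800) / (576/200)
  = 1.20125 / 2.88 = 0.4171
  = 41.71%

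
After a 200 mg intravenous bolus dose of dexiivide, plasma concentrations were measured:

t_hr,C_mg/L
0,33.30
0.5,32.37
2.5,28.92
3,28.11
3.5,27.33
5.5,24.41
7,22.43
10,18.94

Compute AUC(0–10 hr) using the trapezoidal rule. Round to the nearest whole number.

Trapezoidal AUC_0→10:
  [0→0.5]: (33.30+32.37)/2 × 0.5 = 16.4175
  [0.5→2.5]: (32.37+28.92)/2 × 2 = 61.29
  [2.5→3]: (28.92+28.11)/2 × 0.5 = 14.2575
  [3→3.5]: (28.11+27.33)/2 × 0.5 = 13.86
  [3.5→5.5]: (27.33+24.41)/2 × 2 = 51.74
  [5.5→7]: (24.41+22.43)/2 × 1.5 = 35.13
  [7→10]: (22.43+18.94)/2 × 3 = 62.055
  Sum = 254.75 mg/L·hr

AUC = 255 mg/L·hr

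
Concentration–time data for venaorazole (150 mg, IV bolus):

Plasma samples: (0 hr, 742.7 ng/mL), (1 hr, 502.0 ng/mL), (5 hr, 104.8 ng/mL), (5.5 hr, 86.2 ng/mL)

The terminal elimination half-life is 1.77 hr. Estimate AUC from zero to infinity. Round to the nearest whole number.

AUC = 2104 ng/mL·hr

Trapezoidal AUC_0→5.5:
  [0→1]: (742.7+502.0)/2 × 1 = 622.35
  [1→5]: (502.0+104.8)/2 × 4 = 1213.6
  [5→5.5]: (104.8+86.2)/2 × 0.5 = 47.75
  Sum = 1883.7 ng/mL·hr
k_e = ln2 / t½ = 0.693147 / 1.77 = 0.3916 hr^-1
Extrapolated tail: C_last / k_e = 86.2 / 0.3916 = 220.123
AUC_0→∞ = 1883.7 + 220.123 = 2103.823 ng/mL·hr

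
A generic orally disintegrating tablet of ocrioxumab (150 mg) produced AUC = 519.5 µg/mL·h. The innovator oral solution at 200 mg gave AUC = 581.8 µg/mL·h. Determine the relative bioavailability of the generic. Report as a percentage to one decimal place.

F_rel = (AUC_test/D_test) / (AUC_ref/D_ref)
      = (519.5/150) / (581.8/200)
      = 3.46333 / 2.909 = 1.1906 = 119.06%

F_rel = 119.1%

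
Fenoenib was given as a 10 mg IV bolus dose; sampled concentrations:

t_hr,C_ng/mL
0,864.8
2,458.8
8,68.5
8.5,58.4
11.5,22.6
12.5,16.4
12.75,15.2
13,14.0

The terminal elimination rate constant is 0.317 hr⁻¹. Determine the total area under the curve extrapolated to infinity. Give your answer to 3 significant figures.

Trapezoidal AUC_0→13:
  [0→2]: (864.8+458.8)/2 × 2 = 1323.6
  [2→8]: (458.8+68.5)/2 × 6 = 1581.9
  [8→8.5]: (68.5+58.4)/2 × 0.5 = 31.725
  [8.5→11.5]: (58.4+22.6)/2 × 3 = 121.5
  [11.5→12.5]: (22.6+16.4)/2 × 1 = 19.5
  [12.5→12.75]: (16.4+15.2)/2 × 0.25 = 3.95
  [12.75→13]: (15.2+14.0)/2 × 0.25 = 3.65
  Sum = 3085.825 ng/mL·hr
Extrapolated tail: C_last / k_e = 14.0 / 0.317 = 44.164
AUC_0→∞ = 3085.825 + 44.164 = 3129.989 ng/mL·hr

AUC = 3130 ng/mL·hr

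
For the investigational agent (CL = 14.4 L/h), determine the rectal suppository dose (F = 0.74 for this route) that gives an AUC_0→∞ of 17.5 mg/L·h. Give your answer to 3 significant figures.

Dose = 341 mg

Dose = CL × AUC_0→∞ / F
     = 14.4 × 17.5 / 0.74 = 340.541 mg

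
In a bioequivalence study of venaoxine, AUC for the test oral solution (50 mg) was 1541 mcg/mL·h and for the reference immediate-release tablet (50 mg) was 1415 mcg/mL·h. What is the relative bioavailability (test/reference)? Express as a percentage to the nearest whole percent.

F_rel = (AUC_test/D_test) / (AUC_ref/D_ref)
      = (1541/50) / (1415/50)
      = 30.82 / 28.3 = 1.0890 = 108.90%

F_rel = 109%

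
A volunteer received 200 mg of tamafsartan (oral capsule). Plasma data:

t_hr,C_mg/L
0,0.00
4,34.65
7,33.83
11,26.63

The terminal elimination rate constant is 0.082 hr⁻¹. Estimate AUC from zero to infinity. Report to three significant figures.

Trapezoidal AUC_0→11:
  [0→4]: (0.00+34.65)/2 × 4 = 69.3
  [4→7]: (34.65+33.83)/2 × 3 = 102.72
  [7→11]: (33.83+26.63)/2 × 4 = 120.92
  Sum = 292.94 mg/L·hr
Extrapolated tail: C_last / k_e = 26.63 / 0.082 = 324.756
AUC_0→∞ = 292.94 + 324.756 = 617.696 mg/L·hr

AUC = 618 mg/L·hr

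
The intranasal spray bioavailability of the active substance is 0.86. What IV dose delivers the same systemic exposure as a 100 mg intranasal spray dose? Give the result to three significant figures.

D_iv = 86.0 mg

Systemic exposure from an extravascular dose = F × D_ev, so the equivalent IV dose is F × D_ev.
D_iv = F × D_ev = 0.86 × 100 = 86 mg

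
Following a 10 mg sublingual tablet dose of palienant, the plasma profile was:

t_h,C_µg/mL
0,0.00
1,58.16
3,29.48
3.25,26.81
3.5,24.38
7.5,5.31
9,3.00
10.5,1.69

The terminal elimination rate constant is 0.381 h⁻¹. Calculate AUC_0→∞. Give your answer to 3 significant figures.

Trapezoidal AUC_0→10.5:
  [0→1]: (0.00+58.16)/2 × 1 = 29.08
  [1→3]: (58.16+29.48)/2 × 2 = 87.64
  [3→3.25]: (29.48+26.81)/2 × 0.25 = 7.03625
  [3.25→3.5]: (26.81+24.38)/2 × 0.25 = 6.39875
  [3.5→7.5]: (24.38+5.31)/2 × 4 = 59.38
  [7.5→9]: (5.31+3.00)/2 × 1.5 = 6.2325
  [9→10.5]: (3.00+1.69)/2 × 1.5 = 3.5175
  Sum = 199.285 µg/mL·h
Extrapolated tail: C_last / k_e = 1.69 / 0.381 = 4.436
AUC_0→∞ = 199.285 + 4.436 = 203.721 µg/mL·h

AUC = 204 µg/mL·h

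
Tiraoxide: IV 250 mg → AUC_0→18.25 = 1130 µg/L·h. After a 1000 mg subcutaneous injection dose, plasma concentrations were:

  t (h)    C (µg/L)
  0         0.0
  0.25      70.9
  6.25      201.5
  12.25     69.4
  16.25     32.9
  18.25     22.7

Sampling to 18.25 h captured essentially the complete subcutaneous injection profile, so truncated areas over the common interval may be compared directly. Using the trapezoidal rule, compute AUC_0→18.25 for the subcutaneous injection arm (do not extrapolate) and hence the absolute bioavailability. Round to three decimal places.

Trapezoidal AUC_0→18.25 (subcutaneous injection):
  [0→0.25]: (0.0+70.9)/2 × 0.25 = 8.8625
  [0.25→6.25]: (70.9+201.5)/2 × 6 = 817.2
  [6.25→12.25]: (201.5+69.4)/2 × 6 = 812.7
  [12.25→16.25]: (69.4+32.9)/2 × 4 = 204.6
  [16.25→18.25]: (32.9+22.7)/2 × 2 = 55.6
  Sum = 1898.9625 µg/L·h
F = (AUC_ev/D_ev)/(AUC_iv/D_iv) = (1898.9625/1000)/(1130/250) = 1.8989625/4.52 = 0.4201

F = 0.420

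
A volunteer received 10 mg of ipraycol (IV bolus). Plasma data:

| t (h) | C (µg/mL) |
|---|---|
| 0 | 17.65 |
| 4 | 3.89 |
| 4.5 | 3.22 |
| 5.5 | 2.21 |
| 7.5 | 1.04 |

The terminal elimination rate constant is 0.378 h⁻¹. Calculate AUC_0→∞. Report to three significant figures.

Trapezoidal AUC_0→7.5:
  [0→4]: (17.65+3.89)/2 × 4 = 43.08
  [4→4.5]: (3.89+3.22)/2 × 0.5 = 1.7775
  [4.5→5.5]: (3.22+2.21)/2 × 1 = 2.715
  [5.5→7.5]: (2.21+1.04)/2 × 2 = 3.25
  Sum = 50.8225 µg/mL·h
Extrapolated tail: C_last / k_e = 1.04 / 0.378 = 2.751
AUC_0→∞ = 50.8225 + 2.751 = 53.5735 µg/mL·h

AUC = 53.6 µg/mL·h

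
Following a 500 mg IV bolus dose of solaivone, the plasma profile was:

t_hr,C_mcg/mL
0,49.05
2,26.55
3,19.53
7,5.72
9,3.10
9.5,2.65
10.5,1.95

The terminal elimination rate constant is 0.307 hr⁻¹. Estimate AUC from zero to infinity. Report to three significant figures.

AUC = 168 mcg/mL·hr

Trapezoidal AUC_0→10.5:
  [0→2]: (49.05+26.55)/2 × 2 = 75.6
  [2→3]: (26.55+19.53)/2 × 1 = 23.04
  [3→7]: (19.53+5.72)/2 × 4 = 50.5
  [7→9]: (5.72+3.10)/2 × 2 = 8.82
  [9→9.5]: (3.10+2.65)/2 × 0.5 = 1.4375
  [9.5→10.5]: (2.65+1.95)/2 × 1 = 2.3
  Sum = 161.6975 mcg/mL·hr
Extrapolated tail: C_last / k_e = 1.95 / 0.307 = 6.352
AUC_0→∞ = 161.6975 + 6.352 = 168.0495 mcg/mL·hr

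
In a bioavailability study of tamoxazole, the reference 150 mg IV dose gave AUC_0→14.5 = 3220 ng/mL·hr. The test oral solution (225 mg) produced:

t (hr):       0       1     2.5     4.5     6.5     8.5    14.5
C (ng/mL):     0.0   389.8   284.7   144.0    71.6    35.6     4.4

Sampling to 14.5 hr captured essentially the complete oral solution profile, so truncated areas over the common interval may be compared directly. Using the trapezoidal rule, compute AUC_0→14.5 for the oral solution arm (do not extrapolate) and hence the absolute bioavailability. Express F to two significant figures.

F = 0.33

Trapezoidal AUC_0→14.5 (oral solution):
  [0→1]: (0.0+389.8)/2 × 1 = 194.9
  [1→2.5]: (389.8+284.7)/2 × 1.5 = 505.875
  [2.5→4.5]: (284.7+144.0)/2 × 2 = 428.7
  [4.5→6.5]: (144.0+71.6)/2 × 2 = 215.6
  [6.5→8.5]: (71.6+35.6)/2 × 2 = 107.2
  [8.5→14.5]: (35.6+4.4)/2 × 6 = 120.0
  Sum = 1572.275 ng/mL·hr
F = (AUC_ev/D_ev)/(AUC_iv/D_iv) = (1572.275/225)/(3220/150) = 6.98789/21.4667 = 0.3255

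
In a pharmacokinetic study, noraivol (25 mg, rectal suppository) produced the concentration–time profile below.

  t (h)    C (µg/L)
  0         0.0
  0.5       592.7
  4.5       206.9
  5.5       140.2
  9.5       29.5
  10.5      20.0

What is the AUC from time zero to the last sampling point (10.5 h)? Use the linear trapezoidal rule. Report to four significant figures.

AUC = 2285 µg/L·h

Trapezoidal AUC_0→10.5:
  [0→0.5]: (0.0+592.7)/2 × 0.5 = 148.175
  [0.5→4.5]: (592.7+206.9)/2 × 4 = 1599.2
  [4.5→5.5]: (206.9+140.2)/2 × 1 = 173.55
  [5.5→9.5]: (140.2+29.5)/2 × 4 = 339.4
  [9.5→10.5]: (29.5+20.0)/2 × 1 = 24.75
  Sum = 2285.075 µg/L·h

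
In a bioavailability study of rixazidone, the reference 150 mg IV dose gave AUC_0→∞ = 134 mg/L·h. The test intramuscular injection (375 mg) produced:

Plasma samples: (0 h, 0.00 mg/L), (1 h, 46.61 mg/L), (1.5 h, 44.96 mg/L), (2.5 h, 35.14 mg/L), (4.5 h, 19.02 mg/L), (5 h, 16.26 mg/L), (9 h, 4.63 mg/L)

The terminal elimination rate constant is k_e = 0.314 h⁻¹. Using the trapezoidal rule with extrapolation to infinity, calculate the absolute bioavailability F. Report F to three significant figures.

F = 0.614

Trapezoidal AUC_0→9 (intramuscular injection):
  [0→1]: (0.00+46.61)/2 × 1 = 23.305
  [1→1.5]: (46.61+44.96)/2 × 0.5 = 22.8925
  [1.5→2.5]: (44.96+35.14)/2 × 1 = 40.05
  [2.5→4.5]: (35.14+19.02)/2 × 2 = 54.16
  [4.5→5]: (19.02+16.26)/2 × 0.5 = 8.82
  [5→9]: (16.26+4.63)/2 × 4 = 41.78
  Sum = 191.0075 mg/L·h
Tail: C_last/k_e = 4.63/0.314 = 14.745
AUC_0→∞ (intramuscular injection) = 191.0075 + 14.745 = 205.7525 mg/L·h
F = (AUC_ev/D_ev)/(AUC_iv/D_iv) = (205.7525/375)/(134/150) = 0.548673/0.893333 = 0.6142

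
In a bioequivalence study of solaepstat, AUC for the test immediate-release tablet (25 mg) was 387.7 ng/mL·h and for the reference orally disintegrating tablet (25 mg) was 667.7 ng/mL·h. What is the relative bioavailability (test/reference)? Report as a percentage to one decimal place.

F_rel = (AUC_test/D_test) / (AUC_ref/D_ref)
      = (387.7/25) / (667.7/25)
      = 15.508 / 26.708 = 0.5806 = 58.06%

F_rel = 58.1%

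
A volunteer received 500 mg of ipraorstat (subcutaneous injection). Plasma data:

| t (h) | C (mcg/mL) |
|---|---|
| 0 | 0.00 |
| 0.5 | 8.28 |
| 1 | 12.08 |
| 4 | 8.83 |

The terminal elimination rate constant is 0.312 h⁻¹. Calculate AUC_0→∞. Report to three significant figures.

Trapezoidal AUC_0→4:
  [0→0.5]: (0.00+8.28)/2 × 0.5 = 2.07
  [0.5→1]: (8.28+12.08)/2 × 0.5 = 5.09
  [1→4]: (12.08+8.83)/2 × 3 = 31.365
  Sum = 38.525 mcg/mL·h
Extrapolated tail: C_last / k_e = 8.83 / 0.312 = 28.301
AUC_0→∞ = 38.525 + 28.301 = 66.826 mcg/mL·h

AUC = 66.8 mcg/mL·h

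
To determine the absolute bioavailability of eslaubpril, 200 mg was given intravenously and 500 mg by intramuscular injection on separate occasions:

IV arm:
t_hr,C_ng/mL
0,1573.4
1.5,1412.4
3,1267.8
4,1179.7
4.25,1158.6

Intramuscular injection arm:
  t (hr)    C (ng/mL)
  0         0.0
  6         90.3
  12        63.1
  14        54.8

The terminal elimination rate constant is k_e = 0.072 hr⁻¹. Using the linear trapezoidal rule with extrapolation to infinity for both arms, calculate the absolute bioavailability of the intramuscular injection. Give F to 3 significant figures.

F = 0.0295

Trapezoidal AUC_0→4.25 (IV):
  [0→1.5]: (1573.4+1412.4)/2 × 1.5 = 2239.35
  [1.5→3]: (1412.4+1267.8)/2 × 1.5 = 2010.15
  [3→4]: (1267.8+1179.7)/2 × 1 = 1223.75
  [4→4.25]: (1179.7+1158.6)/2 × 0.25 = 292.2875
  Sum = 5765.5375 ng/mL·hr
IV tail: 1158.6/0.072 = 16091.667; AUC_iv,0→∞ = 5765.5375 + 16091.667 = 21857.2045 ng/mL·hr
Trapezoidal AUC_0→14 (intramuscular injection):
  [0→6]: (0.0+90.3)/2 × 6 = 270.9
  [6→12]: (90.3+63.1)/2 × 6 = 460.2
  [12→14]: (63.1+54.8)/2 × 2 = 117.9
  Sum = 849.0 ng/mL·hr
intramuscular injection tail: 54.8/0.072 = 761.111; AUC_ev,0→∞ = 849.0 + 761.111 = 1610.111 ng/mL·hr
F = (AUC_ev/D_ev)/(AUC_iv/D_iv) = (1610.111/500)/(21857.2045/200) = 3.220222/109.286 = 0.0295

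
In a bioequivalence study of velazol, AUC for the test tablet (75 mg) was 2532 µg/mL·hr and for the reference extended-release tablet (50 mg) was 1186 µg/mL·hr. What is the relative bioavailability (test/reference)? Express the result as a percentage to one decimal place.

F_rel = 142.3%

F_rel = (AUC_test/D_test) / (AUC_ref/D_ref)
      = (2532/75) / (1186/50)
      = 33.76 / 23.72 = 1.4233 = 142.33%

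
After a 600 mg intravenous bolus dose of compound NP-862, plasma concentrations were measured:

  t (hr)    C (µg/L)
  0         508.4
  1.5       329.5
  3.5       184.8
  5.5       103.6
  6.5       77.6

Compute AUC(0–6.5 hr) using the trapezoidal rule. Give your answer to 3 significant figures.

AUC = 1520 µg/L·hr

Trapezoidal AUC_0→6.5:
  [0→1.5]: (508.4+329.5)/2 × 1.5 = 628.425
  [1.5→3.5]: (329.5+184.8)/2 × 2 = 514.3
  [3.5→5.5]: (184.8+103.6)/2 × 2 = 288.4
  [5.5→6.5]: (103.6+77.6)/2 × 1 = 90.6
  Sum = 1521.725 µg/L·hr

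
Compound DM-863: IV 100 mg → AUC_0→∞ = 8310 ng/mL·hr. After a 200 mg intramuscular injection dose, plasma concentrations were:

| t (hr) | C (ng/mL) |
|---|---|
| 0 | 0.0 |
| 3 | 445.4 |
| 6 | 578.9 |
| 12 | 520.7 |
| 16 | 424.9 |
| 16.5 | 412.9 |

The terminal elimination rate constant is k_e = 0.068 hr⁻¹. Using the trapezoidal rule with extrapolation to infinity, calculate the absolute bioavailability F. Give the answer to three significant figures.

F = 0.823

Trapezoidal AUC_0→16.5 (intramuscular injection):
  [0→3]: (0.0+445.4)/2 × 3 = 668.1
  [3→6]: (445.4+578.9)/2 × 3 = 1536.45
  [6→12]: (578.9+520.7)/2 × 6 = 3298.8
  [12→16]: (520.7+424.9)/2 × 4 = 1891.2
  [16→16.5]: (424.9+412.9)/2 × 0.5 = 209.45
  Sum = 7604.0 ng/mL·hr
Tail: C_last/k_e = 412.9/0.068 = 6072.059
AUC_0→∞ (intramuscular injection) = 7604.0 + 6072.059 = 13676.059 ng/mL·hr
F = (AUC_ev/D_ev)/(AUC_iv/D_iv) = (13676.059/200)/(8310/100) = 68.380295/83.1 = 0.8229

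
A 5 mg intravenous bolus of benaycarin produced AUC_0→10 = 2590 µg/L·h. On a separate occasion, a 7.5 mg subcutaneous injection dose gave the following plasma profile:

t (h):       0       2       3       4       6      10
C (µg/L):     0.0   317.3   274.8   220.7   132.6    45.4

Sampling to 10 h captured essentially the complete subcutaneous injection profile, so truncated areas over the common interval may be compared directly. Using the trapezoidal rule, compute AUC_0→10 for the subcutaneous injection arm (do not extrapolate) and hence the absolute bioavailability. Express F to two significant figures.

Trapezoidal AUC_0→10 (subcutaneous injection):
  [0→2]: (0.0+317.3)/2 × 2 = 317.3
  [2→3]: (317.3+274.8)/2 × 1 = 296.05
  [3→4]: (274.8+220.7)/2 × 1 = 247.75
  [4→6]: (220.7+132.6)/2 × 2 = 353.3
  [6→10]: (132.6+45.4)/2 × 4 = 356.0
  Sum = 1570.4 µg/L·h
F = (AUC_ev/D_ev)/(AUC_iv/D_iv) = (1570.4/7.5)/(2590/5) = 209.387/518 = 0.4042

F = 0.40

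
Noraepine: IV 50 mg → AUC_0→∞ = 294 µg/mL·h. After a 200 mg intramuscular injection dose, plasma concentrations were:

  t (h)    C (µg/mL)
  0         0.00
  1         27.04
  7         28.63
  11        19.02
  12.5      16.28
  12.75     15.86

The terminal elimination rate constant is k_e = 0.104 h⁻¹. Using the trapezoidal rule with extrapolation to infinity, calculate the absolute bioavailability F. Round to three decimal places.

F = 0.390

Trapezoidal AUC_0→12.75 (intramuscular injection):
  [0→1]: (0.00+27.04)/2 × 1 = 13.52
  [1→7]: (27.04+28.63)/2 × 6 = 167.01
  [7→11]: (28.63+19.02)/2 × 4 = 95.3
  [11→12.5]: (19.02+16.28)/2 × 1.5 = 26.475
  [12.5→12.75]: (16.28+15.86)/2 × 0.25 = 4.0175
  Sum = 306.3225 µg/mL·h
Tail: C_last/k_e = 15.86/0.104 = 152.500
AUC_0→∞ (intramuscular injection) = 306.3225 + 152.500 = 458.8225 µg/mL·h
F = (AUC_ev/D_ev)/(AUC_iv/D_iv) = (458.8225/200)/(294/50) = 2.2941125/5.88 = 0.3902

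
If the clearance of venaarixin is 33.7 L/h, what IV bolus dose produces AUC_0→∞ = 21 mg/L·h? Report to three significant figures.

Dose = 708 mg

Dose_iv = CL × AUC_0→∞
     = 33.7 × 21 = 707.7 mg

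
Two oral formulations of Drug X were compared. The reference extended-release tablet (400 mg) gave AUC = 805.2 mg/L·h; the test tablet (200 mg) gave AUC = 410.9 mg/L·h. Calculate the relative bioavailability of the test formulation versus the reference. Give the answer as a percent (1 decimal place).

F_rel = (AUC_test/D_test) / (AUC_ref/D_ref)
      = (410.9/200) / (805.2/400)
      = 2.0545 / 2.013 = 1.0206 = 102.06%

F_rel = 102.1%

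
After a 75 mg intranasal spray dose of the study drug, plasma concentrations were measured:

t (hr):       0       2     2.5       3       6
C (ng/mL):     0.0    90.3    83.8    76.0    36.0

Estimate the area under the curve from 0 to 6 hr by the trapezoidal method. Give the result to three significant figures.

Trapezoidal AUC_0→6:
  [0→2]: (0.0+90.3)/2 × 2 = 90.3
  [2→2.5]: (90.3+83.8)/2 × 0.5 = 43.525
  [2.5→3]: (83.8+76.0)/2 × 0.5 = 39.95
  [3→6]: (76.0+36.0)/2 × 3 = 168.0
  Sum = 341.775 ng/mL·hr

AUC = 342 ng/mL·hr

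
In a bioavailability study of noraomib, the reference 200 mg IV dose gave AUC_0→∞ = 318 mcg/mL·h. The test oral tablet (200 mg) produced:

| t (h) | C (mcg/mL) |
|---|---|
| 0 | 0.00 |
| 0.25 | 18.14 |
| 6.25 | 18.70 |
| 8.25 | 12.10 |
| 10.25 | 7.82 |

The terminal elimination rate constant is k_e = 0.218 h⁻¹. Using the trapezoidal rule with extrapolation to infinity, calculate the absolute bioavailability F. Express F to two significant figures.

F = 0.63

Trapezoidal AUC_0→10.25 (oral tablet):
  [0→0.25]: (0.00+18.14)/2 × 0.25 = 2.2675
  [0.25→6.25]: (18.14+18.70)/2 × 6 = 110.52
  [6.25→8.25]: (18.70+12.10)/2 × 2 = 30.8
  [8.25→10.25]: (12.10+7.82)/2 × 2 = 19.92
  Sum = 163.5075 mcg/mL·h
Tail: C_last/k_e = 7.82/0.218 = 35.872
AUC_0→∞ (oral tablet) = 163.5075 + 35.872 = 199.3795 mcg/mL·h
F = (AUC_ev/D_ev)/(AUC_iv/D_iv) = (199.3795/200)/(318/200) = 0.9968975/1.59 = 0.6270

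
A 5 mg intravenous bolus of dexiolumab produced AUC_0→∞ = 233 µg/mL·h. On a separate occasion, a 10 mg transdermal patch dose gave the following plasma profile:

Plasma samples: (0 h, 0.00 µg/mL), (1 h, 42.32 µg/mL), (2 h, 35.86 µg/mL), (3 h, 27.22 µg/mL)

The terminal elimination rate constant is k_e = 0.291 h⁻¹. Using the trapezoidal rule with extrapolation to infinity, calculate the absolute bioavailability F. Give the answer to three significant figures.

Trapezoidal AUC_0→3 (transdermal patch):
  [0→1]: (0.00+42.32)/2 × 1 = 21.16
  [1→2]: (42.32+35.86)/2 × 1 = 39.09
  [2→3]: (35.86+27.22)/2 × 1 = 31.54
  Sum = 91.79 µg/mL·h
Tail: C_last/k_e = 27.22/0.291 = 93.540
AUC_0→∞ (transdermal patch) = 91.79 + 93.540 = 185.33 µg/mL·h
F = (AUC_ev/D_ev)/(AUC_iv/D_iv) = (185.33/10)/(233/5) = 18.533/46.6 = 0.3977

F = 0.398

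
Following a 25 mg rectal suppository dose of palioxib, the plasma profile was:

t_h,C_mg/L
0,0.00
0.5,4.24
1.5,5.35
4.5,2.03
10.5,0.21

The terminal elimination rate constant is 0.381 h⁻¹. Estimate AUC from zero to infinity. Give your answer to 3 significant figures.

Trapezoidal AUC_0→10.5:
  [0→0.5]: (0.00+4.24)/2 × 0.5 = 1.06
  [0.5→1.5]: (4.24+5.35)/2 × 1 = 4.795
  [1.5→4.5]: (5.35+2.03)/2 × 3 = 11.07
  [4.5→10.5]: (2.03+0.21)/2 × 6 = 6.72
  Sum = 23.645 mg/L·h
Extrapolated tail: C_last / k_e = 0.21 / 0.381 = 0.551
AUC_0→∞ = 23.645 + 0.551 = 24.196 mg/L·h

AUC = 24.2 mg/L·h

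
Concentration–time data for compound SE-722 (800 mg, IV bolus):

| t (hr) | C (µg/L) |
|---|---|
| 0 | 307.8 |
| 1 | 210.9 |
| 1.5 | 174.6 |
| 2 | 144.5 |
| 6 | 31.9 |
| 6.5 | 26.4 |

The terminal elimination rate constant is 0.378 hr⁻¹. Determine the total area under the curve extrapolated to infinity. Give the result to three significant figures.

Trapezoidal AUC_0→6.5:
  [0→1]: (307.8+210.9)/2 × 1 = 259.35
  [1→1.5]: (210.9+174.6)/2 × 0.5 = 96.375
  [1.5→2]: (174.6+144.5)/2 × 0.5 = 79.775
  [2→6]: (144.5+31.9)/2 × 4 = 352.8
  [6→6.5]: (31.9+26.4)/2 × 0.5 = 14.575
  Sum = 802.875 µg/L·hr
Extrapolated tail: C_last / k_e = 26.4 / 0.378 = 69.841
AUC_0→∞ = 802.875 + 69.841 = 872.716 µg/L·hr

AUC = 873 µg/L·hr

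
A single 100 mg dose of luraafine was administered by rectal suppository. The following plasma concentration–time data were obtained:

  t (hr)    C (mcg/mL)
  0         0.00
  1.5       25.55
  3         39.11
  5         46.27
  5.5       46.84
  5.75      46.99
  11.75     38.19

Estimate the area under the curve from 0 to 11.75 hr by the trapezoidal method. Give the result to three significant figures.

AUC = 444 mcg/mL·hr

Trapezoidal AUC_0→11.75:
  [0→1.5]: (0.00+25.55)/2 × 1.5 = 19.1625
  [1.5→3]: (25.55+39.11)/2 × 1.5 = 48.495
  [3→5]: (39.11+46.27)/2 × 2 = 85.38
  [5→5.5]: (46.27+46.84)/2 × 0.5 = 23.2775
  [5.5→5.75]: (46.84+46.99)/2 × 0.25 = 11.72875
  [5.75→11.75]: (46.99+38.19)/2 × 6 = 255.54
  Sum = 443.58375 mcg/mL·hr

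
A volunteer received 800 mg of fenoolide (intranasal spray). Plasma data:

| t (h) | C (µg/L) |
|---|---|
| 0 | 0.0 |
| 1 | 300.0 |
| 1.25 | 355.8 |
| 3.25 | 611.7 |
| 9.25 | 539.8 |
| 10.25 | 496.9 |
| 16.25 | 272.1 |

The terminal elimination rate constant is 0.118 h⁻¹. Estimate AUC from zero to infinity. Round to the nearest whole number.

Trapezoidal AUC_0→16.25:
  [0→1]: (0.0+300.0)/2 × 1 = 150.0
  [1→1.25]: (300.0+355.8)/2 × 0.25 = 81.975
  [1.25→3.25]: (355.8+611.7)/2 × 2 = 967.5
  [3.25→9.25]: (611.7+539.8)/2 × 6 = 3454.5
  [9.25→10.25]: (539.8+496.9)/2 × 1 = 518.35
  [10.25→16.25]: (496.9+272.1)/2 × 6 = 2307.0
  Sum = 7479.325 µg/L·h
Extrapolated tail: C_last / k_e = 272.1 / 0.118 = 2305.932
AUC_0→∞ = 7479.325 + 2305.932 = 9785.257 µg/L·h

AUC = 9785 µg/L·h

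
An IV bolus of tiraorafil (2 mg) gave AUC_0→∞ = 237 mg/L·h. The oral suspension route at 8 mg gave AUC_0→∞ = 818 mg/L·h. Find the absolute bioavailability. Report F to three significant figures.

F = 0.863

F = (AUC_ev / D_ev) / (AUC_iv / D_iv)
  = (818/8) / (237/2)
  = 102.25 / 118.5 = 0.8629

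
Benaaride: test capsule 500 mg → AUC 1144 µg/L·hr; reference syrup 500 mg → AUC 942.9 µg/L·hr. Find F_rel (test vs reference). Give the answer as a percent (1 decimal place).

F_rel = 121.3%

F_rel = (AUC_test/D_test) / (AUC_ref/D_ref)
      = (1144/500) / (942.9/500)
      = 2.288 / 1.8858 = 1.2133 = 121.33%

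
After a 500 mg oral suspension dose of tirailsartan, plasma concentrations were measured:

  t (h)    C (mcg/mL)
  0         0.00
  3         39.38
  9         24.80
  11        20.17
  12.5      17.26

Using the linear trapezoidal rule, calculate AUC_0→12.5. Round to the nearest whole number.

Trapezoidal AUC_0→12.5:
  [0→3]: (0.00+39.38)/2 × 3 = 59.07
  [3→9]: (39.38+24.80)/2 × 6 = 192.54
  [9→11]: (24.80+20.17)/2 × 2 = 44.97
  [11→12.5]: (20.17+17.26)/2 × 1.5 = 28.0725
  Sum = 324.6525 mcg/mL·h

AUC = 325 mcg/mL·h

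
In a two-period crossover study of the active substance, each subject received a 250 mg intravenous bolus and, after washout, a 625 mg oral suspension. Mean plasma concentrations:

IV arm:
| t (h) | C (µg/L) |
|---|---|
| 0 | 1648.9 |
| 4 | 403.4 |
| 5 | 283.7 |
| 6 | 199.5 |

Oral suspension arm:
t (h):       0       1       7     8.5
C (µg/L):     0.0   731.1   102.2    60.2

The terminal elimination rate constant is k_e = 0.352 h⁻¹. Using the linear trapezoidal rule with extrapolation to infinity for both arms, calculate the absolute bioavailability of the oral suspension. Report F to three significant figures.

F = 0.240

Trapezoidal AUC_0→6 (IV):
  [0→4]: (1648.9+403.4)/2 × 4 = 4104.6
  [4→5]: (403.4+283.7)/2 × 1 = 343.55
  [5→6]: (283.7+199.5)/2 × 1 = 241.6
  Sum = 4689.75 µg/L·h
IV tail: 199.5/0.352 = 566.761; AUC_iv,0→∞ = 4689.75 + 566.761 = 5256.511 µg/L·h
Trapezoidal AUC_0→8.5 (oral suspension):
  [0→1]: (0.0+731.1)/2 × 1 = 365.55
  [1→7]: (731.1+102.2)/2 × 6 = 2499.9
  [7→8.5]: (102.2+60.2)/2 × 1.5 = 121.8
  Sum = 2987.25 µg/L·h
oral suspension tail: 60.2/0.352 = 171.023; AUC_ev,0→∞ = 2987.25 + 171.023 = 3158.273 µg/L·h
F = (AUC_ev/D_ev)/(AUC_iv/D_iv) = (3158.273/625)/(5256.511/250) = 5.0532368/21.026044 = 0.2403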